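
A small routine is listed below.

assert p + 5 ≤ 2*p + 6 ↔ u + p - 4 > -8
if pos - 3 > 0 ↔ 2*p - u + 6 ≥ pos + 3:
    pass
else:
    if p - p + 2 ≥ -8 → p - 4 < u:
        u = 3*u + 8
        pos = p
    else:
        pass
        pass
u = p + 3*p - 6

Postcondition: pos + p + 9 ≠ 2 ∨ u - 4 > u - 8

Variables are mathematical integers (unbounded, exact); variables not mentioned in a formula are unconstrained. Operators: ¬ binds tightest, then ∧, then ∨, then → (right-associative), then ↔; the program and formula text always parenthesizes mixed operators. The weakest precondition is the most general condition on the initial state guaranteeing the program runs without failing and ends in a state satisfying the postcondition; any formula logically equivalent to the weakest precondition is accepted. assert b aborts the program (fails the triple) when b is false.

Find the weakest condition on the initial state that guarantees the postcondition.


Working backward. After the program, the postcondition pos + p + 9 ≠ 2 ∨ u - 4 > u - 8 must hold; in canonical form it is true.
Before u := p + 3*p - 6: true
Then branch requires true; else branch requires true.
Before the if: true
Before assert p + 5 ≤ 2*p + 6 ↔ u + p - 4 > -8: p ≥ -1 ↔ p + u > -4
Answer: WP = p ≥ -1 ↔ p + u > -4


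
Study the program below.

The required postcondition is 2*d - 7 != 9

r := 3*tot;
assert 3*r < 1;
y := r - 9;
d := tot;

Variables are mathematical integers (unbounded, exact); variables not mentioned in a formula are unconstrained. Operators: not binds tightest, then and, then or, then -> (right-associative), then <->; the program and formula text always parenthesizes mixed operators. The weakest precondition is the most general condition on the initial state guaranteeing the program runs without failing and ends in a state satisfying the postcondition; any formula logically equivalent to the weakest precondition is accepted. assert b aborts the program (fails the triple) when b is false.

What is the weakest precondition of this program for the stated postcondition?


Working backward. After the program, the postcondition 2*d - 7 != 9 must hold; in canonical form it is 2*d != 16.
Before d := tot: 2*tot != 16
Before y := r - 9: 2*tot != 16
Before assert 3*r < 1: 3*r < 1 and 2*tot != 16
Before r := 3*tot: 9*tot < 1 and 2*tot != 16
Answer: WP = 9*tot < 1 and 2*tot != 16


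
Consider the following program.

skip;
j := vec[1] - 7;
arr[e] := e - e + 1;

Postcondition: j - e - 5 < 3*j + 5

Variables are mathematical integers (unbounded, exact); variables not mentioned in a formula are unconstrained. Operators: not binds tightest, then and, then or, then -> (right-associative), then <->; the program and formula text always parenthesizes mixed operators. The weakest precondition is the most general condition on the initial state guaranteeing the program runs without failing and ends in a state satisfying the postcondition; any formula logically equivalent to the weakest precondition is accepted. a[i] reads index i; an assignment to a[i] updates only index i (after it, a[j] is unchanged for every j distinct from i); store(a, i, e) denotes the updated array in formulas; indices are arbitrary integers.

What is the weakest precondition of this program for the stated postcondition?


Working backward. After the program, the postcondition j - e - 5 < 3*j + 5 must hold; in canonical form it is e + 2*j > -10.
Before arr[e] := e - e + 1: e + 2*j > -10
Before j := vec[1] - 7: 2*vec[1] + e > 4
Before skip: 2*vec[1] + e > 4
Answer: WP = 2*vec[1] + e > 4


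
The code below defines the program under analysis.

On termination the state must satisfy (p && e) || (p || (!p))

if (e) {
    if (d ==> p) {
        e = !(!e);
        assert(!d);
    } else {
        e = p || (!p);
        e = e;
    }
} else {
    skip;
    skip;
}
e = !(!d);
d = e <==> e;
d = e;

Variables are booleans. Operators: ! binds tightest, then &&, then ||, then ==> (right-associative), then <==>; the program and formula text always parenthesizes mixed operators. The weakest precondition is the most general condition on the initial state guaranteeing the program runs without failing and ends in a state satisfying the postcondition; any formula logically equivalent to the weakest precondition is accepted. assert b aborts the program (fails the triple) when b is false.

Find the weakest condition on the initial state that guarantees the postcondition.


Working backward. After the program, the postcondition (p && e) || (p || (!p)) must hold; in canonical form it is true.
Before d := e: true
Before d := e <==> e: true
Before e := !(!d): true
Then branch requires (d ==> p) ==> (!d); else branch requires true.
Before the if: e ==> ((d ==> p) ==> (!d))
Answer: WP = e ==> ((d ==> p) ==> (!d))


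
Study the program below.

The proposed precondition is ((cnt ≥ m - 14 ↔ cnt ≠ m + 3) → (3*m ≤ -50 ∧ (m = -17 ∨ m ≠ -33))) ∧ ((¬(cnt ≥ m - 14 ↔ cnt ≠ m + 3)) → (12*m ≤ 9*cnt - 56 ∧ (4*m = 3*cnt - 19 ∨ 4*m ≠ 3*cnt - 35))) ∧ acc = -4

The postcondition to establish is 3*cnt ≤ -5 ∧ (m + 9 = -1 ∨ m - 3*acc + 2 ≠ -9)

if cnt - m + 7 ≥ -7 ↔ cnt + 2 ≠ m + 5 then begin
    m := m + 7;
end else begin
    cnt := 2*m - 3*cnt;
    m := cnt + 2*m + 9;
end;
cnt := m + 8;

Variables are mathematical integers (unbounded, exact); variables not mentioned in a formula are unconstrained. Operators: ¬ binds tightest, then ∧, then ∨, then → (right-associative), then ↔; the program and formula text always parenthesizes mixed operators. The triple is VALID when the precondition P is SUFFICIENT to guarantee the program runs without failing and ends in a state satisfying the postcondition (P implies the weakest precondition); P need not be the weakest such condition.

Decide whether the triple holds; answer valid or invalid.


Working backward. After the program, the postcondition 3*cnt ≤ -5 ∧ (m + 9 = -1 ∨ m - 3*acc + 2 ≠ -9) must hold; in canonical form it is 3*cnt ≤ -5 ∧ (m = -10 ∨ m ≠ 3*acc - 11).
Before cnt := m + 8: 3*m ≤ -29 ∧ (m = -10 ∨ m ≠ 3*acc - 11)
Then branch requires 3*m ≤ -50 ∧ (m = -17 ∨ m ≠ 3*acc - 18); else branch requires 12*m ≤ 9*cnt - 56 ∧ (4*m = 3*cnt - 19 ∨ 4*m ≠ 3*acc + 3*cnt - 20).
Before the if: ((cnt ≥ m - 14 ↔ cnt ≠ m + 3) → (3*m ≤ -50 ∧ (m = -17 ∨ m ≠ 3*acc - 18))) ∧ ((¬(cnt ≥ m - 14 ↔ cnt ≠ m + 3)) → (12*m ≤ 9*cnt - 56 ∧ (4*m = 3*cnt - 19 ∨ 4*m ≠ 3*acc + 3*cnt - 20)))
The weakest precondition is ((cnt ≥ m - 14 ↔ cnt ≠ m + 3) → (3*m ≤ -50 ∧ (m = -17 ∨ m ≠ 3*acc - 18))) ∧ ((¬(cnt ≥ m - 14 ↔ cnt ≠ m + 3)) → (12*m ≤ 9*cnt - 56 ∧ (4*m = 3*cnt - 19 ∨ 4*m ≠ 3*acc + 3*cnt - 20))).
Check whether ((cnt ≥ m - 14 ↔ cnt ≠ m + 3) → (3*m ≤ -50 ∧ (m = -17 ∨ m ≠ -33))) ∧ ((¬(cnt ≥ m - 14 ↔ cnt ≠ m + 3)) → (12*m ≤ 9*cnt - 56 ∧ (4*m = 3*cnt - 19 ∨ 4*m ≠ 3*cnt - 35))) ∧ acc = -4 implies it.
Countermodel: at the initial state acc = -4, cnt = -33, m = -30, the precondition holds but the weakest precondition fails.
Answer: invalid


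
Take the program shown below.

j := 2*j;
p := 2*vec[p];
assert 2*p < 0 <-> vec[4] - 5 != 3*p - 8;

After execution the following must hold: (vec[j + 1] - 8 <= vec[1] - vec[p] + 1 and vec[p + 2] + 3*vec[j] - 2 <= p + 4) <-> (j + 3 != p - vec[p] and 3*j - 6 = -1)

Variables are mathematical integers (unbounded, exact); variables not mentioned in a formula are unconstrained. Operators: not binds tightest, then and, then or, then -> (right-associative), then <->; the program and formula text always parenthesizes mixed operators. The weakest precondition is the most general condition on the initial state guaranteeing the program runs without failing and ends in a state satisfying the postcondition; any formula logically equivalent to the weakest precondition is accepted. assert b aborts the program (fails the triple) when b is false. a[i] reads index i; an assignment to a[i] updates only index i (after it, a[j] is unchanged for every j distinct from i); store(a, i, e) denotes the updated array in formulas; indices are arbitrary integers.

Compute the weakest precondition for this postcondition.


Working backward. After the program, the postcondition (vec[j + 1] - 8 <= vec[1] - vec[p] + 1 and vec[p + 2] + 3*vec[j] - 2 <= p + 4) <-> (j + 3 != p - vec[p] and 3*j - 6 = -1) must hold; in canonical form it is (vec[j + 1] + vec[p] <= vec[1] + 9 and vec[p + 2] + 3*vec[j] <= p + 6) <-> (vec[p] + j != p - 3 and 3*j = 5).
Before assert 2*p < 0 <-> vec[4] - 5 != 3*p - 8: (2*p < 0 <-> vec[4] != 3*p - 3) and ((vec[j + 1] + vec[p] <= vec[1] + 9 and vec[p + 2] + 3*vec[j] <= p + 6) <-> (vec[p] + j != p - 3 and 3*j = 5))
Before p := 2*vec[p]: (4*vec[p] < 0 <-> vec[4] != 6*vec[p] - 3) and ((vec[j + 1] + vec[2*vec[p]] <= vec[1] + 9 and vec[2*vec[p] + 2] + 3*vec[j] <= 2*vec[p] + 6) <-> (vec[2*vec[p]] + j != 2*vec[p] - 3 and 3*j = 5))
Before j := 2*j: (4*vec[p] < 0 <-> vec[4] != 6*vec[p] - 3) and ((vec[2*j + 1] + vec[2*vec[p]] <= vec[1] + 9 and vec[2*vec[p] + 2] + 3*vec[2*j] <= 2*vec[p] + 6) <-> (vec[2*vec[p]] + 2*j != 2*vec[p] - 3 and 6*j = 5))
Answer: WP = (4*vec[p] < 0 <-> vec[4] != 6*vec[p] - 3) and ((vec[2*j + 1] + vec[2*vec[p]] <= vec[1] + 9 and vec[2*vec[p] + 2] + 3*vec[2*j] <= 2*vec[p] + 6) <-> (vec[2*vec[p]] + 2*j != 2*vec[p] - 3 and 6*j = 5))


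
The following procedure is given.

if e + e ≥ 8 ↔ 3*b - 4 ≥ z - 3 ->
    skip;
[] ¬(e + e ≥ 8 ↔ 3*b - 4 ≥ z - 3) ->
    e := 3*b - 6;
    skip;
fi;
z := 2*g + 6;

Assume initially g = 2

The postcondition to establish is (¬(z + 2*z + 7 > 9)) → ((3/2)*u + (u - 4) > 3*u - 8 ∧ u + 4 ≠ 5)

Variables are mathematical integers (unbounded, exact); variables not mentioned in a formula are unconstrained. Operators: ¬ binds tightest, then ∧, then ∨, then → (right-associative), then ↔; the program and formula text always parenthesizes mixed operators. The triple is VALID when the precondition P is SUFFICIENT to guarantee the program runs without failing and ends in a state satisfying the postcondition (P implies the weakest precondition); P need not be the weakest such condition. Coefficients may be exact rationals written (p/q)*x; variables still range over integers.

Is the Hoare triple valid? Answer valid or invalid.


Working backward. After the program, the postcondition (¬(z + 2*z + 7 > 9)) → ((3/2)*u + (u - 4) > 3*u - 8 ∧ u + 4 ≠ 5) must hold; in canonical form it is (¬(3*z > 2)) → ((1/2)*u < 4 ∧ u ≠ 1).
Before z := 2*g + 6: (¬(6*g > -16)) → ((1/2)*u < 4 ∧ u ≠ 1)
Then branch requires (¬(6*g > -16)) → ((1/2)*u < 4 ∧ u ≠ 1); else branch requires (¬(6*g > -16)) → ((1/2)*u < 4 ∧ u ≠ 1).
Before the if: ((2*e ≥ 8 ↔ 3*b ≥ z + 1) → ((¬(6*g > -16)) → ((1/2)*u < 4 ∧ u ≠ 1))) ∧ ((¬(2*e ≥ 8 ↔ 3*b ≥ z + 1)) → ((¬(6*g > -16)) → ((1/2)*u < 4 ∧ u ≠ 1)))
The weakest precondition is ((2*e ≥ 8 ↔ 3*b ≥ z + 1) → ((¬(6*g > -16)) → ((1/2)*u < 4 ∧ u ≠ 1))) ∧ ((¬(2*e ≥ 8 ↔ 3*b ≥ z + 1)) → ((¬(6*g > -16)) → ((1/2)*u < 4 ∧ u ≠ 1))).
Check whether g = 2 implies it.
Every state satisfying the precondition satisfies the weakest precondition: the implication holds.
Answer: valid


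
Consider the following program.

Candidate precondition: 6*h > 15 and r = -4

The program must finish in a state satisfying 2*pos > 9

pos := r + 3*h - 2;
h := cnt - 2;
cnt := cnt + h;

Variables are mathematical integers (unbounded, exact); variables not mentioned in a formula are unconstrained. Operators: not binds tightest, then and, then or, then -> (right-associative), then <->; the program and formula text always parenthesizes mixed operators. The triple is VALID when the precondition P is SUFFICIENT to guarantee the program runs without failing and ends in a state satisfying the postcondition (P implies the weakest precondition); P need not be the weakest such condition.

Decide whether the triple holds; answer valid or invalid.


Working backward. After the program, 2*pos > 9 must hold.
Before cnt := cnt + h: 2*pos > 9
Before h := cnt - 2: 2*pos > 9
Before pos := r + 3*h - 2: 6*h + 2*r > 13
The weakest precondition is 6*h + 2*r > 13.
Check whether 6*h > 15 and r = -4 implies it.
Countermodel: at the initial state h = 3, r = -4, the precondition holds but the weakest precondition fails.
Answer: invalid


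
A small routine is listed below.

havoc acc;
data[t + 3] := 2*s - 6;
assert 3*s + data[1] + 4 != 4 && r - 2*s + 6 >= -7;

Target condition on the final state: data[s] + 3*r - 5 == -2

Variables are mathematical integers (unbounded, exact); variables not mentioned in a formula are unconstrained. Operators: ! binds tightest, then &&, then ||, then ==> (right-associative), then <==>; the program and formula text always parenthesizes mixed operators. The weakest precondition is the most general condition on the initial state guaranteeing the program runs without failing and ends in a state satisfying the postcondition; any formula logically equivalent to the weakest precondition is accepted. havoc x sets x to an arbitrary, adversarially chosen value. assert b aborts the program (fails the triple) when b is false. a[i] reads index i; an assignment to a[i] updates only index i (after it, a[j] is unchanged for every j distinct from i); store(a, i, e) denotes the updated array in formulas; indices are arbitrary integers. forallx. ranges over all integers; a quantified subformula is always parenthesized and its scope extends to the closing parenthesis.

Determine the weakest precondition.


Working backward. After the program, the postcondition data[s] + 3*r - 5 == -2 must hold; in canonical form it is data[s] + 3*r == 3.
Before assert 3*s + data[1] + 4 != 4 && r - 2*s + 6 >= -7: data[1] + 3*s != 0 && r >= 2*s - 13 && data[s] + 3*r == 3
Before data[t + 3] := 2*s - 6: store(data, t + 3, 2*s - 6)[1] + 3*s != 0 && r >= 2*s - 13 && store(data, t + 3, 2*s - 6)[s] + 3*r == 3
Before havoc acc: store(data, t + 3, 2*s - 6)[1] + 3*s != 0 && r >= 2*s - 13 && store(data, t + 3, 2*s - 6)[s] + 3*r == 3
Answer: WP = store(data, t + 3, 2*s - 6)[1] + 3*s != 0 && r >= 2*s - 13 && store(data, t + 3, 2*s - 6)[s] + 3*r == 3


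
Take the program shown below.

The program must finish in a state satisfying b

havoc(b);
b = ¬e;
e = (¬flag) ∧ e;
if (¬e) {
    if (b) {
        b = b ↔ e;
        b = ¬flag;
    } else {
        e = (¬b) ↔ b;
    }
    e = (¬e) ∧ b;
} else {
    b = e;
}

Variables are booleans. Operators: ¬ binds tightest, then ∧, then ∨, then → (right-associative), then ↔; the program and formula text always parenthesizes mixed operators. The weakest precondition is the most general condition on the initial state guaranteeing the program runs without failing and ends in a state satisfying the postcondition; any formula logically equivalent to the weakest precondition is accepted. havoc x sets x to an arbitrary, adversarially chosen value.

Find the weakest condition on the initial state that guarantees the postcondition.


Working backward. After the program, b must hold.
Then branch requires (b → (¬flag)) ∧ ((¬b) → b); else branch requires e.
Before the if: (¬e) → ((b → (¬flag)) ∧ ((¬b) → b))
Before e := (¬flag) ∧ e: (¬((¬flag) ∧ e)) → ((b → (¬flag)) ∧ ((¬b) → b))
Before b := ¬e: (¬((¬flag) ∧ e)) → (((¬e) → (¬flag)) ∧ (e → (¬e)))
Before havoc b: (¬((¬flag) ∧ e)) → (((¬e) → (¬flag)) ∧ (e → (¬e)))
Answer: WP = (¬((¬flag) ∧ e)) → (((¬e) → (¬flag)) ∧ (e → (¬e)))


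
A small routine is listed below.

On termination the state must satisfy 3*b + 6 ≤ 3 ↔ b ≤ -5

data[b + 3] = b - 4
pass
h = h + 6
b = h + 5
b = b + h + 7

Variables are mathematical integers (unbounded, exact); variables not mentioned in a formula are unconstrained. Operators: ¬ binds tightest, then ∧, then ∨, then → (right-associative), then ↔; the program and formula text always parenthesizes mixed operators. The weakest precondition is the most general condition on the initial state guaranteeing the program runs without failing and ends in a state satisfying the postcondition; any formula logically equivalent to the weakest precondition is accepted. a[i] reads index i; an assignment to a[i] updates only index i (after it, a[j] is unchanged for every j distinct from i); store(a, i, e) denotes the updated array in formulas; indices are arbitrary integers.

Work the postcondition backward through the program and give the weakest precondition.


Working backward. After the program, the postcondition 3*b + 6 ≤ 3 ↔ b ≤ -5 must hold; in canonical form it is 3*b ≤ -3 ↔ b ≤ -5.
Before b := b + h + 7: 3*b + 3*h ≤ -24 ↔ b + h ≤ -12
Before b := h + 5: 6*h ≤ -39 ↔ 2*h ≤ -17
Before h := h + 6: 6*h ≤ -75 ↔ 2*h ≤ -29
Before skip: 6*h ≤ -75 ↔ 2*h ≤ -29
Before data[b + 3] := b - 4: 6*h ≤ -75 ↔ 2*h ≤ -29
Answer: WP = 6*h ≤ -75 ↔ 2*h ≤ -29


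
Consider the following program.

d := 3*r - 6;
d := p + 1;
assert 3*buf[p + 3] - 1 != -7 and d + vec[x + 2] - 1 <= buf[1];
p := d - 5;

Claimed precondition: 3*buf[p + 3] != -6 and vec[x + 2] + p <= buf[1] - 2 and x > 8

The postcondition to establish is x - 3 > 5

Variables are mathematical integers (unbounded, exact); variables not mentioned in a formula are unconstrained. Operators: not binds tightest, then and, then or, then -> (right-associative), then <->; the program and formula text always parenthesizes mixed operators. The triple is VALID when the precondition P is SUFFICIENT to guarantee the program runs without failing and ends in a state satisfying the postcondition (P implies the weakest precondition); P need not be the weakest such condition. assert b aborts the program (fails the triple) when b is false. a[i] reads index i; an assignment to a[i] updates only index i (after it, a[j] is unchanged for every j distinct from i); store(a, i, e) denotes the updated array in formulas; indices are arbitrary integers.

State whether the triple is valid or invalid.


Working backward. After the program, the postcondition x - 3 > 5 must hold; in canonical form it is x > 8.
Before p := d - 5: x > 8
Before assert 3*buf[p + 3] - 1 != -7 and d + vec[x + 2] - 1 <= buf[1]: 3*buf[p + 3] != -6 and vec[x + 2] + d <= buf[1] + 1 and x > 8
Before d := p + 1: 3*buf[p + 3] != -6 and vec[x + 2] + p <= buf[1] and x > 8
Before d := 3*r - 6: 3*buf[p + 3] != -6 and vec[x + 2] + p <= buf[1] and x > 8
The weakest precondition is 3*buf[p + 3] != -6 and vec[x + 2] + p <= buf[1] and x > 8.
Check whether 3*buf[p + 3] != -6 and vec[x + 2] + p <= buf[1] - 2 and x > 8 implies it.
Every state satisfying the precondition satisfies the weakest precondition: the implication holds.
Answer: valid


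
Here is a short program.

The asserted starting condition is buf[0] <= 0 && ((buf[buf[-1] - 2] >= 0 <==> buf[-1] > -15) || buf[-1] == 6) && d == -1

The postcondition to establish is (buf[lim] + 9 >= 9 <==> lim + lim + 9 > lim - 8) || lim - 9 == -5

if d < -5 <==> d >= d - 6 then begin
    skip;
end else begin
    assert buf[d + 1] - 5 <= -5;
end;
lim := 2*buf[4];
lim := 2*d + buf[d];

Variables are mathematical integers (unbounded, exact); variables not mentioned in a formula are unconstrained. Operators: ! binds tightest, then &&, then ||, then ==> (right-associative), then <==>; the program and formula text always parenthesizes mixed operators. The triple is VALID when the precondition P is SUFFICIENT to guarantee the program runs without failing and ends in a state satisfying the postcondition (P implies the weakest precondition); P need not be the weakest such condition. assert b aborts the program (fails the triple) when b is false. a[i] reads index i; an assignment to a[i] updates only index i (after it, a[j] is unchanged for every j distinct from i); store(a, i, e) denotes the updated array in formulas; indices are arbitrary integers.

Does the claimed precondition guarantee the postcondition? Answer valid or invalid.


Working backward. After the program, the postcondition (buf[lim] + 9 >= 9 <==> lim + lim + 9 > lim - 8) || lim - 9 == -5 must hold; in canonical form it is (buf[lim] >= 0 <==> lim > -17) || lim == 4.
Before lim := 2*d + buf[d]: (buf[buf[d] + 2*d] >= 0 <==> buf[d] + 2*d > -17) || buf[d] + 2*d == 4
Before lim := 2*buf[4]: (buf[buf[d] + 2*d] >= 0 <==> buf[d] + 2*d > -17) || buf[d] + 2*d == 4
Then branch requires (buf[buf[d] + 2*d] >= 0 <==> buf[d] + 2*d > -17) || buf[d] + 2*d == 4; else branch requires buf[d + 1] <= 0 && ((buf[buf[d] + 2*d] >= 0 <==> buf[d] + 2*d > -17) || buf[d] + 2*d == 4).
Before the if: (d < -5 ==> ((buf[buf[d] + 2*d] >= 0 <==> buf[d] + 2*d > -17) || buf[d] + 2*d == 4)) && ((!(d < -5)) ==> (buf[d + 1] <= 0 && ((buf[buf[d] + 2*d] >= 0 <==> buf[d] + 2*d > -17) || buf[d] + 2*d == 4)))
The weakest precondition is (d < -5 ==> ((buf[buf[d] + 2*d] >= 0 <==> buf[d] + 2*d > -17) || buf[d] + 2*d == 4)) && ((!(d < -5)) ==> (buf[d + 1] <= 0 && ((buf[buf[d] + 2*d] >= 0 <==> buf[d] + 2*d > -17) || buf[d] + 2*d == 4))).
Check whether buf[0] <= 0 && ((buf[buf[-1] - 2] >= 0 <==> buf[-1] > -15) || buf[-1] == 6) && d == -1 implies it.
Every state satisfying the precondition satisfies the weakest precondition: the implication holds.
Answer: valid


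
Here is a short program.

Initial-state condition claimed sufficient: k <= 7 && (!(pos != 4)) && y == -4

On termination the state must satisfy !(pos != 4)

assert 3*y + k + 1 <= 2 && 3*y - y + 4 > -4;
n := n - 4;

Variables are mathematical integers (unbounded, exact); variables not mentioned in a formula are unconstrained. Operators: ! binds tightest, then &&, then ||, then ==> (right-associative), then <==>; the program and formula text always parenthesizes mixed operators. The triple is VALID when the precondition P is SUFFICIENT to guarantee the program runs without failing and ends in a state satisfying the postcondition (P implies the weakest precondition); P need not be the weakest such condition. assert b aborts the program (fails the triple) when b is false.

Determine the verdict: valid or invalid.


Working backward. After the program, !(pos != 4) must hold.
Before n := n - 4: !(pos != 4)
Before assert 3*y + k + 1 <= 2 && 3*y - y + 4 > -4: k + 3*y <= 1 && 2*y > -8 && (!(pos != 4))
The weakest precondition is k + 3*y <= 1 && 2*y > -8 && (!(pos != 4)).
Check whether k <= 7 && (!(pos != 4)) && y == -4 implies it.
Countermodel: at the initial state k = 7, pos = 4, y = -4, the precondition holds but the weakest precondition fails.
Answer: invalid


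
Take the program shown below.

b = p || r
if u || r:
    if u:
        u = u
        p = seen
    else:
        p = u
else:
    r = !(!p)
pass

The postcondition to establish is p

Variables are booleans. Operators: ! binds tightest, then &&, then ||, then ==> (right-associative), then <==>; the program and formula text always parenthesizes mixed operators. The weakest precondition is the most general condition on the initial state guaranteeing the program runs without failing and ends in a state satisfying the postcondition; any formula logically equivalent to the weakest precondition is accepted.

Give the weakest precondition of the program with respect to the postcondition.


Working backward. After the program, p must hold.
Before skip: p
Then branch requires (u ==> seen) && ((!u) ==> u); else branch requires p.
Before the if: ((u || r) ==> ((u ==> seen) && ((!u) ==> u))) && ((!(u || r)) ==> p)
Before b := p || r: ((u || r) ==> ((u ==> seen) && ((!u) ==> u))) && ((!(u || r)) ==> p)
Answer: WP = ((u || r) ==> ((u ==> seen) && ((!u) ==> u))) && ((!(u || r)) ==> p)


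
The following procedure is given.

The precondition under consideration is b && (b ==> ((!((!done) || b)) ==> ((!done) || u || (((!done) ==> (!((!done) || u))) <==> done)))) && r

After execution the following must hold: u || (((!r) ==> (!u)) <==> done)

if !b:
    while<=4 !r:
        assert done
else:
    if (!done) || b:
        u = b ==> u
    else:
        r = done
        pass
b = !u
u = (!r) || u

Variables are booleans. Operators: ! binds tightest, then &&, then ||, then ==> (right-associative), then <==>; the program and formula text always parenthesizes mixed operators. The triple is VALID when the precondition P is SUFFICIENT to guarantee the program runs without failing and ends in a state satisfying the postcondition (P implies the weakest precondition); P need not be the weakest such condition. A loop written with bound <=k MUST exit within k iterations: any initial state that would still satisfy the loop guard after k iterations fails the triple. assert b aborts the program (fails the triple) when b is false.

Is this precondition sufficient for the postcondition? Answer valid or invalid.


Working backward. After the program, u || (((!r) ==> (!u)) <==> done) must hold.
Before u := (!r) || u: (!r) || u || (((!r) ==> (!((!r) || u))) <==> done)
Before b := !u: (!r) || u || (((!r) ==> (!((!r) || u))) <==> done)
Then branch requires ((!r) ==> (done && ((!r) ==> (done && ((!r) ==> (done && ((!r) ==> (done && r && ((!r) || u || (((!r) ==> (!((!r) || u))) <==> done)))) && (r ==> ((!r) || u || (((!r) ==> (!((!r) || u))) <==> done))))) && (r ==> ((!r) || u || (((!r) ==> (!((!r) || u))) <==> done))))) && (r ==> ((!r) || u || (((!r) ==> (!((!r) || u))) <==> done))))) && (r ==> ((!r) || u || (((!r) ==> (!((!r) || u))) <==> done))); else branch requires (((!done) || b) ==> ((!r) || (b ==> u) || (((!r) ==> (!((!r) || (b ==> u)))) <==> done))) && ((!((!done) || b)) ==> ((!done) || u || (((!done) ==> (!((!done) || u))) <==> done))).
Before the if: ((!b) ==> (((!r) ==> (done && ((!r) ==> (done && ((!r) ==> (done && ((!r) ==> (done && r && ((!r) || u || (((!r) ==> (!((!r) || u))) <==> done)))) && (r ==> ((!r) || u || (((!r) ==> (!((!r) || u))) <==> done))))) && (r ==> ((!r) || u || (((!r) ==> (!((!r) || u))) <==> done))))) && (r ==> ((!r) || u || (((!r) ==> (!((!r) || u))) <==> done))))) && (r ==> ((!r) || u || (((!r) ==> (!((!r) || u))) <==> done))))) && (b ==> ((((!done) || b) ==> ((!r) || (b ==> u) || (((!r) ==> (!((!r) || (b ==> u)))) <==> done))) && ((!((!done) || b)) ==> ((!done) || u || (((!done) ==> (!((!done) || u))) <==> done)))))
The weakest precondition is ((!b) ==> (((!r) ==> (done && ((!r) ==> (done && ((!r) ==> (done && ((!r) ==> (done && r && ((!r) || u || (((!r) ==> (!((!r) || u))) <==> done)))) && (r ==> ((!r) || u || (((!r) ==> (!((!r) || u))) <==> done))))) && (r ==> ((!r) || u || (((!r) ==> (!((!r) || u))) <==> done))))) && (r ==> ((!r) || u || (((!r) ==> (!((!r) || u))) <==> done))))) && (r ==> ((!r) || u || (((!r) ==> (!((!r) || u))) <==> done))))) && (b ==> ((((!done) || b) ==> ((!r) || (b ==> u) || (((!r) ==> (!((!r) || (b ==> u)))) <==> done))) && ((!((!done) || b)) ==> ((!done) || u || (((!done) ==> (!((!done) || u))) <==> done))))).
Check whether b && (b ==> ((!((!done) || b)) ==> ((!done) || u || (((!done) ==> (!((!done) || u))) <==> done)))) && r implies it.
Countermodel: at the initial state b = true, done = false, r = true, u = false, the precondition holds but the weakest precondition fails.
Answer: invalid


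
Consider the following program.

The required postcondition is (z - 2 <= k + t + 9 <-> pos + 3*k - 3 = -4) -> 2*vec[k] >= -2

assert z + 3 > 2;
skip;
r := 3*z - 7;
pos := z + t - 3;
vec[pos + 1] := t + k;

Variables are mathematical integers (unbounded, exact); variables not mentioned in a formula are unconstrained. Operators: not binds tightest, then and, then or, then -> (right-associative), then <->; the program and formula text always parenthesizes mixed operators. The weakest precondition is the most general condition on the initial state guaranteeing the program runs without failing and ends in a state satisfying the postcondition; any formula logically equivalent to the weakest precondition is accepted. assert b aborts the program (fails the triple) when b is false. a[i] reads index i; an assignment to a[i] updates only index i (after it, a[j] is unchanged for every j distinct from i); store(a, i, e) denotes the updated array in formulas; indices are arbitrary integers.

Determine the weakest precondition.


Working backward. After the program, the postcondition (z - 2 <= k + t + 9 <-> pos + 3*k - 3 = -4) -> 2*vec[k] >= -2 must hold; in canonical form it is (z <= k + t + 11 <-> 3*k + pos = -1) -> 2*vec[k] >= -2.
Before vec[pos + 1] := t + k: (z <= k + t + 11 <-> 3*k + pos = -1) -> 2*store(vec, pos + 1, k + t)[k] >= -2
Before pos := z + t - 3: (z <= k + t + 11 <-> 3*k + t + z = 2) -> 2*store(vec, t + z - 2, k + t)[k] >= -2
Before r := 3*z - 7: (z <= k + t + 11 <-> 3*k + t + z = 2) -> 2*store(vec, t + z - 2, k + t)[k] >= -2
Before skip: (z <= k + t + 11 <-> 3*k + t + z = 2) -> 2*store(vec, t + z - 2, k + t)[k] >= -2
Before assert z + 3 > 2: z > -1 and ((z <= k + t + 11 <-> 3*k + t + z = 2) -> 2*store(vec, t + z - 2, k + t)[k] >= -2)
Answer: WP = z > -1 and ((z <= k + t + 11 <-> 3*k + t + z = 2) -> 2*store(vec, t + z - 2, k + t)[k] >= -2)


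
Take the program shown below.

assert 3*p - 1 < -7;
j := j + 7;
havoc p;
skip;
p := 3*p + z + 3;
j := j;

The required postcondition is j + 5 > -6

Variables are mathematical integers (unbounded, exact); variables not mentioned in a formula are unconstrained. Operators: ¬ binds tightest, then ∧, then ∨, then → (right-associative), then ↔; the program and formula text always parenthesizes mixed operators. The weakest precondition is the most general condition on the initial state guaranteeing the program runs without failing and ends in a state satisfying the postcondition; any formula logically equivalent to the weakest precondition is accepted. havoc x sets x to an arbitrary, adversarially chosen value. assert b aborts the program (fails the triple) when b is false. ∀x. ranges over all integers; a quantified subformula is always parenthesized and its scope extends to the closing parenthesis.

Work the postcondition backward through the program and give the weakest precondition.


Working backward. After the program, the postcondition j + 5 > -6 must hold; in canonical form it is j > -11.
Before j := j: j > -11
Before p := 3*p + z + 3: j > -11
Before skip: j > -11
Before havoc p: j > -11
Before j := j + 7: j > -18
Before assert 3*p - 1 < -7: 3*p < -6 ∧ j > -18
Answer: WP = 3*p < -6 ∧ j > -18


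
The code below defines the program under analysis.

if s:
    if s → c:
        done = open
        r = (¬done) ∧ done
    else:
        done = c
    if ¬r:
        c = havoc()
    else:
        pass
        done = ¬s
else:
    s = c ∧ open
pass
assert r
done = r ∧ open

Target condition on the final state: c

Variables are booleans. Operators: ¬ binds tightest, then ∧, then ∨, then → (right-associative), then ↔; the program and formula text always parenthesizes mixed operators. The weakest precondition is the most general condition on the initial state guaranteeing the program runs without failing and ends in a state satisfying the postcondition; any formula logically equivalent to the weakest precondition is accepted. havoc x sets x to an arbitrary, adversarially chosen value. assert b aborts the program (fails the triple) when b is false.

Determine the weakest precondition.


Working backward. After the program, c must hold.
Before done := r ∧ open: c
Before assert r: r ∧ c
Before skip: r ∧ c
Then branch requires (¬(s → c)) ∧ ((¬(s → c)) → (r ∧ (r → (r ∧ c)))); else branch requires r ∧ c.
Before the if: (s → ((¬(s → c)) ∧ ((¬(s → c)) → (r ∧ (r → (r ∧ c)))))) ∧ ((¬s) → (r ∧ c))
Answer: WP = (s → ((¬(s → c)) ∧ ((¬(s → c)) → (r ∧ (r → (r ∧ c)))))) ∧ ((¬s) → (r ∧ c))


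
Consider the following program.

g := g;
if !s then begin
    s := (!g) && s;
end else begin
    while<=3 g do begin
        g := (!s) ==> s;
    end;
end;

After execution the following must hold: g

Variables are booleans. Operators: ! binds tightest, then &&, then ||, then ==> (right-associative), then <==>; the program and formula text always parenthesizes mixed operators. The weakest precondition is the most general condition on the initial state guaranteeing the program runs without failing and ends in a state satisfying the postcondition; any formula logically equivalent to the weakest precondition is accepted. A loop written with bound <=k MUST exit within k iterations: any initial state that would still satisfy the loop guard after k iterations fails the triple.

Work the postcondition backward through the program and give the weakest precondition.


Working backward. After the program, g must hold.
Then branch requires g; else branch requires (g ==> ((((!s) ==> s) ==> ((!((!s) ==> s)) && ((!((!s) ==> s)) ==> ((!s) ==> s)))) && ((!((!s) ==> s)) ==> ((!s) ==> s)))) && ((!g) ==> g).
Before the if: ((!s) ==> g) && (s ==> ((g ==> ((((!s) ==> s) ==> ((!((!s) ==> s)) && ((!((!s) ==> s)) ==> ((!s) ==> s)))) && ((!((!s) ==> s)) ==> ((!s) ==> s)))) && ((!g) ==> g)))
Before g := g: ((!s) ==> g) && (s ==> ((g ==> ((((!s) ==> s) ==> ((!((!s) ==> s)) && ((!((!s) ==> s)) ==> ((!s) ==> s)))) && ((!((!s) ==> s)) ==> ((!s) ==> s)))) && ((!g) ==> g)))
Answer: WP = ((!s) ==> g) && (s ==> ((g ==> ((((!s) ==> s) ==> ((!((!s) ==> s)) && ((!((!s) ==> s)) ==> ((!s) ==> s)))) && ((!((!s) ==> s)) ==> ((!s) ==> s)))) && ((!g) ==> g)))


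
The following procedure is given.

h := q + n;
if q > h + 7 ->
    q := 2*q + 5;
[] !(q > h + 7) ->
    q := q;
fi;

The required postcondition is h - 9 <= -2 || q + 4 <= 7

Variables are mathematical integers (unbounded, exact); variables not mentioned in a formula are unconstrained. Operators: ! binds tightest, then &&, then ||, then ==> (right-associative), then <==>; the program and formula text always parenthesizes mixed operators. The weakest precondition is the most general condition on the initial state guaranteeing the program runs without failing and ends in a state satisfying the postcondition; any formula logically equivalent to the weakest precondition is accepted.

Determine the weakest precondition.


Working backward. After the program, the postcondition h - 9 <= -2 || q + 4 <= 7 must hold; in canonical form it is h <= 7 || q <= 3.
Then branch requires h <= 7 || 2*q <= -2; else branch requires h <= 7 || q <= 3.
Before the if: (q > h + 7 ==> (h <= 7 || 2*q <= -2)) && ((!(q > h + 7)) ==> (h <= 7 || q <= 3))
Before h := q + n: (n < -7 ==> (n + q <= 7 || 2*q <= -2)) && ((!(n < -7)) ==> (n + q <= 7 || q <= 3))
Answer: WP = (n < -7 ==> (n + q <= 7 || 2*q <= -2)) && ((!(n < -7)) ==> (n + q <= 7 || q <= 3))


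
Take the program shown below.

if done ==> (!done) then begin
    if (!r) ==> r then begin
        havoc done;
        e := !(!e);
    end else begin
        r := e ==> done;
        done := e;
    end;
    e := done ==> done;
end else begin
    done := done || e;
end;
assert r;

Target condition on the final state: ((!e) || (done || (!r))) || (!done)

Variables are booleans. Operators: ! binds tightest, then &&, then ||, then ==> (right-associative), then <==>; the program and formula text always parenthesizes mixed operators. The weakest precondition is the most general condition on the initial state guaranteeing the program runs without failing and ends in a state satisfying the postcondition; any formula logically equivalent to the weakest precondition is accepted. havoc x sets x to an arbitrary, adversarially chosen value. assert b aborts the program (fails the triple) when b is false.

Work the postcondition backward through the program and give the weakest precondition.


Working backward. After the program, the postcondition ((!e) || (done || (!r))) || (!done) must hold; in canonical form it is true.
Before assert r: r
Then branch requires (((!r) ==> r) ==> r) && ((!((!r) ==> r)) ==> (e ==> done)); else branch requires r.
Before the if: ((done ==> (!done)) ==> ((((!r) ==> r) ==> r) && ((!((!r) ==> r)) ==> (e ==> done)))) && ((!(done ==> (!done))) ==> r)
Answer: WP = ((done ==> (!done)) ==> ((((!r) ==> r) ==> r) && ((!((!r) ==> r)) ==> (e ==> done)))) && ((!(done ==> (!done))) ==> r)


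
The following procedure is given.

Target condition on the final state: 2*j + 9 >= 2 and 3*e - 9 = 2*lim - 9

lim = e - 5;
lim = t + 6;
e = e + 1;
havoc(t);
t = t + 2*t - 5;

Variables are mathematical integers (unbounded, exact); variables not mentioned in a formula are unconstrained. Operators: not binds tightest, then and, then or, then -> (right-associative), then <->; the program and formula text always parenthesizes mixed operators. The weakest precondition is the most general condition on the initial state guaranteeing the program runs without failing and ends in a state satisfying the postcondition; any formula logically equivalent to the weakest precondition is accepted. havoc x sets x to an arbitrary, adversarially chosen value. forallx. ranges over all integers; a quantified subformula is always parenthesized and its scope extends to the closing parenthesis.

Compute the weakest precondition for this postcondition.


Working backward. After the program, the postcondition 2*j + 9 >= 2 and 3*e - 9 = 2*lim - 9 must hold; in canonical form it is 2*j >= -7 and 3*e = 2*lim.
Before t := t + 2*t - 5: 2*j >= -7 and 3*e = 2*lim
Before havoc t: 2*j >= -7 and 3*e = 2*lim
Before e := e + 1: 2*j >= -7 and 3*e = 2*lim - 3
Before lim := t + 6: 2*j >= -7 and 3*e = 2*t + 9
Before lim := e - 5: 2*j >= -7 and 3*e = 2*t + 9
Answer: WP = 2*j >= -7 and 3*e = 2*t + 9


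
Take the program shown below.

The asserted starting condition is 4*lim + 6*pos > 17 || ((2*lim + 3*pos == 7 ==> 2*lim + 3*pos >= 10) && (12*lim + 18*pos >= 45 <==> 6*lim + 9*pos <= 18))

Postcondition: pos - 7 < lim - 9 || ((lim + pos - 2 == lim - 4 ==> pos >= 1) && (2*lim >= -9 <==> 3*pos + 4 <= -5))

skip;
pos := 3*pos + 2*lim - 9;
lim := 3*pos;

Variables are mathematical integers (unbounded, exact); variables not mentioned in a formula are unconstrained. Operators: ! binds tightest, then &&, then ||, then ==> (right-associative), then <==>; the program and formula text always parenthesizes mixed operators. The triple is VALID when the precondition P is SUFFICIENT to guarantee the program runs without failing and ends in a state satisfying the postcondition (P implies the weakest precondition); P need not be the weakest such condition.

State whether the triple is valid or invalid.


Working backward. After the program, the postcondition pos - 7 < lim - 9 || ((lim + pos - 2 == lim - 4 ==> pos >= 1) && (2*lim >= -9 <==> 3*pos + 4 <= -5)) must hold; in canonical form it is pos < lim - 2 || ((pos == -2 ==> pos >= 1) && (2*lim >= -9 <==> 3*pos <= -9)).
Before lim := 3*pos: 2*pos > 2 || ((pos == -2 ==> pos >= 1) && (6*pos >= -9 <==> 3*pos <= -9))
Before pos := 3*pos + 2*lim - 9: 4*lim + 6*pos > 20 || ((2*lim + 3*pos == 7 ==> 2*lim + 3*pos >= 10) && (12*lim + 18*pos >= 45 <==> 6*lim + 9*pos <= 18))
Before skip: 4*lim + 6*pos > 20 || ((2*lim + 3*pos == 7 ==> 2*lim + 3*pos >= 10) && (12*lim + 18*pos >= 45 <==> 6*lim + 9*pos <= 18))
The weakest precondition is 4*lim + 6*pos > 20 || ((2*lim + 3*pos == 7 ==> 2*lim + 3*pos >= 10) && (12*lim + 18*pos >= 45 <==> 6*lim + 9*pos <= 18)).
Check whether 4*lim + 6*pos > 17 || ((2*lim + 3*pos == 7 ==> 2*lim + 3*pos >= 10) && (12*lim + 18*pos >= 45 <==> 6*lim + 9*pos <= 18)) implies it.
Countermodel: at the initial state lim = 6, pos = -1, the precondition holds but the weakest precondition fails.
Answer: invalid


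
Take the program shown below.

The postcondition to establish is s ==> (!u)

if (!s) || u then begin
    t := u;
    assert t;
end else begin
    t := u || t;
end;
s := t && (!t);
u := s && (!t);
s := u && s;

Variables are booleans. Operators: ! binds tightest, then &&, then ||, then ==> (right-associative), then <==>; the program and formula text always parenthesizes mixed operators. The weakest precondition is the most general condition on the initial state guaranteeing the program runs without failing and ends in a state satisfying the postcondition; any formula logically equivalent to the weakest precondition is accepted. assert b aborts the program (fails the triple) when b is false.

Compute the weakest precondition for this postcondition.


Working backward. After the program, s ==> (!u) must hold.
Before s := u && s: (u && s) ==> (!u)
Before u := s && (!t): (s && (!t)) ==> (!(s && (!t)))
Before s := t && (!t): true
Then branch requires u; else branch requires true.
Before the if: ((!s) || u) ==> u
Answer: WP = ((!s) || u) ==> u
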